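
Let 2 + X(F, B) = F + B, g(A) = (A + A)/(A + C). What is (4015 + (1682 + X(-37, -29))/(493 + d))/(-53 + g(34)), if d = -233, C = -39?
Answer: -522757/8658 ≈ -60.378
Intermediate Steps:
g(A) = 2*A/(-39 + A) (g(A) = (A + A)/(A - 39) = (2*A)/(-39 + A) = 2*A/(-39 + A))
X(F, B) = -2 + B + F (X(F, B) = -2 + (F + B) = -2 + (B + F) = -2 + B + F)
(4015 + (1682 + X(-37, -29))/(493 + d))/(-53 + g(34)) = (4015 + (1682 + (-2 - 29 - 37))/(493 - 233))/(-53 + 2*34/(-39 + 34)) = (4015 + (1682 - 68)/260)/(-53 + 2*34/(-5)) = (4015 + 1614*(1/260))/(-53 + 2*34*(-1/5)) = (4015 + 807/130)/(-53 - 68/5) = 522757/(130*(-333/5)) = (522757/130)*(-5/333) = -522757/8658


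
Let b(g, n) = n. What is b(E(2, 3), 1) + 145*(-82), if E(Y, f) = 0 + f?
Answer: -11889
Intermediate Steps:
E(Y, f) = f
b(E(2, 3), 1) + 145*(-82) = 1 + 145*(-82) = 1 - 11890 = -11889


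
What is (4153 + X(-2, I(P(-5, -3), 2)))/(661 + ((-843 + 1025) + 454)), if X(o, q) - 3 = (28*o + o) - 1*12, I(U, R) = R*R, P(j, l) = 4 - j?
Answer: 4086/1297 ≈ 3.1503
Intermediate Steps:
I(U, R) = R²
X(o, q) = -9 + 29*o (X(o, q) = 3 + ((28*o + o) - 1*12) = 3 + (29*o - 12) = 3 + (-12 + 29*o) = -9 + 29*o)
(4153 + X(-2, I(P(-5, -3), 2)))/(661 + ((-843 + 1025) + 454)) = (4153 + (-9 + 29*(-2)))/(661 + ((-843 + 1025) + 454)) = (4153 + (-9 - 58))/(661 + (182 + 454)) = (4153 - 67)/(661 + 636) = 4086/1297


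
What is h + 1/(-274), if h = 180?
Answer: 49319/274 ≈ 180.00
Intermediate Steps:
h + 1/(-274) = 180 + 1/(-274) = 180 - 1/274 = 49319/274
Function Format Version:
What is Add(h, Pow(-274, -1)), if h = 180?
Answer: Rational(49319, 274) ≈ 180.00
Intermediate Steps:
Add(h, Pow(-274, -1)) = Add(180, Pow(-274, -1)) = Add(180, Rational(-1, 274)) = Rational(49319, 274)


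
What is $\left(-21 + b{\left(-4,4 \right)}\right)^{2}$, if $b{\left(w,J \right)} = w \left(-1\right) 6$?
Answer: $9$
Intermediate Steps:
$b{\left(w,J \right)} = - 6 w$ ($b{\left(w,J \right)} = - w 6 = - 6 w$)
$\left(-21 + b{\left(-4,4 \right)}\right)^{2} = \left(-21 - -24\right)^{2} = \left(-21 + 24\right)^{2} = 3^{2} = 9$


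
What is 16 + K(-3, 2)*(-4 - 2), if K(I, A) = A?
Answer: 4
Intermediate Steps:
16 + K(-3, 2)*(-4 - 2) = 16 + 2*(-4 - 2) = 16 + 2*(-6) = 16 - 12 = 4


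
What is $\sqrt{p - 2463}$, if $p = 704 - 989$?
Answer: $2 i \sqrt{687} \approx 52.421 i$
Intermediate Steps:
$p = -285$ ($p = 704 - 989 = -285$)
$\sqrt{p - 2463} = \sqrt{-285 - 2463} = \sqrt{-2748} = 2 i \sqrt{687}$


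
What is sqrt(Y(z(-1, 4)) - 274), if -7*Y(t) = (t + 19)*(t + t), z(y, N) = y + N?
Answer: 5*I*sqrt(574)/7 ≈ 17.113*I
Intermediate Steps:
z(y, N) = N + y
Y(t) = -2*t*(19 + t)/7 (Y(t) = -(t + 19)*(t + t)/7 = -(19 + t)*2*t/7 = -2*t*(19 + t)/7)
sqrt(Y(z(-1, 4)) - 274) = sqrt(-2*(4 - 1)*(19 + (4 - 1))/7 - 274) = sqrt(-2/7*3*(19 + 3) - 274) = sqrt(-2/7*3*22 - 274) = sqrt(-132/7 - 274) = sqrt(-2050/7) = 5*I*sqrt(574)/7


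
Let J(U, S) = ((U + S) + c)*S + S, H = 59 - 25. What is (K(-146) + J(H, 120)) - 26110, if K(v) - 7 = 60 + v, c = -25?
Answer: -10589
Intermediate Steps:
K(v) = 67 + v (K(v) = 7 + (60 + v) = 67 + v)
H = 34
J(U, S) = S + S*(-25 + S + U) (J(U, S) = ((U + S) - 25)*S + S = ((S + U) - 25)*S + S = (-25 + S + U)*S + S = S*(-25 + S + U) + S = S + S*(-25 + S + U))
(K(-146) + J(H, 120)) - 26110 = ((67 - 146) + 120*(-24 + 120 + 34)) - 26110 = (-79 + 120*130) - 26110 = (-79 + 15600) - 26110 = 15521 - 26110 = -10589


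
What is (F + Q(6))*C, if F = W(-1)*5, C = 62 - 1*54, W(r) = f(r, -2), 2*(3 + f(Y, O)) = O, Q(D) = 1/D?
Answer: -476/3 ≈ -158.67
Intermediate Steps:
f(Y, O) = -3 + O/2
W(r) = -4 (W(r) = -3 + (1/2)*(-2) = -3 - 1 = -4)
C = 8 (C = 62 - 54 = 8)
F = -20 (F = -4*5 = -20)
(F + Q(6))*C = (-20 + 1/6)*8 = -119/6*8 = -476/3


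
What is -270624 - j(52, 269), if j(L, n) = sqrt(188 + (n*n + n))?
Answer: -270624 - sqrt(72818) ≈ -2.7089e+5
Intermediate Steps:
j(L, n) = sqrt(188 + n + n**2) (j(L, n) = sqrt(188 + (n**2 + n)) = sqrt(188 + (n + n**2)) = sqrt(188 + n + n**2))
-270624 - j(52, 269) = -270624 - sqrt(188 + 269 + 269**2) = -270624 - sqrt(188 + 269 + 72361) = -270624 - sqrt(72818)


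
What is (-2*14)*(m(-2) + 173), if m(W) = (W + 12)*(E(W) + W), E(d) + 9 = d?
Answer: -1204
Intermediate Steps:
E(d) = -9 + d
m(W) = (-9 + 2*W)*(12 + W) (m(W) = (W + 12)*((-9 + W) + W) = (12 + W)*(-9 + 2*W) = (-9 + 2*W)*(12 + W))
(-2*14)*(m(-2) + 173) = (-2*14)*((-108 + 2*(-2)² + 15*(-2)) + 173) = -28*((-108 + 2*4 - 30) + 173) = -28*((-108 + 8 - 30) + 173) = -28*(-130 + 173) = -28*43 = -1204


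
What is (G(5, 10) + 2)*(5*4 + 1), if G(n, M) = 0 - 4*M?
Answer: -798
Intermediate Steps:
G(n, M) = -4*M
(G(5, 10) + 2)*(5*4 + 1) = (-4*10 + 2)*(5*4 + 1) = (-40 + 2)*(20 + 1) = -38*21 = -798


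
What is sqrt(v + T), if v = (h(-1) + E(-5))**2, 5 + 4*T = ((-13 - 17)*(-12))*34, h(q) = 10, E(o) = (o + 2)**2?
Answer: sqrt(13679)/2 ≈ 58.479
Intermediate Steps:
E(o) = (2 + o)**2
T = 12235/4 (T = -5/4 + (((-13 - 17)*(-12))*34)/4 = -5/4 + (-30*(-12)*34)/4 = -5/4 + (360*34)/4 = -5/4 + (1/4)*12240 = -5/4 + 3060 = 12235/4 ≈ 3058.8)
v = 361 (v = (10 + (2 - 5)**2)**2 = (10 + (-3)**2)**2 = (10 + 9)**2 = 19**2 = 361)
sqrt(v + T) = sqrt(361 + 12235/4) = sqrt(13679/4) = sqrt(13679)/2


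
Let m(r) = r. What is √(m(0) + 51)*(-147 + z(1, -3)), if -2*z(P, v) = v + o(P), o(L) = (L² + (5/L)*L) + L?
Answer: -149*√51 ≈ -1064.1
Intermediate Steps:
o(L) = 5 + L + L² (o(L) = (L² + 5) + L = (5 + L²) + L = 5 + L + L²)
z(P, v) = -5/2 - P/2 - v/2 - P²/2 (z(P, v) = -(v + (5 + P + P²))/2 = -(5 + P + v + P²)/2 = -5/2 - P/2 - v/2 - P²/2)
√(m(0) + 51)*(-147 + z(1, -3)) = √(0 + 51)*(-147 + (-5/2 - ½*1 - ½*(-3) - ½*1²)) = √51*(-147 + (-5/2 - ½ + 3/2 - ½*1)) = √51*(-147 + (-5/2 - ½ + 3/2 - ½)) = √51*(-147 - 2) = √51*(-149) = -149*√51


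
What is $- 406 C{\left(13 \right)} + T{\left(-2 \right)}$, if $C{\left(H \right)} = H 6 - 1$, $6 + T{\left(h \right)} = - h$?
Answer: $-31266$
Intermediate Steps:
$T{\left(h \right)} = -6 - h$
$C{\left(H \right)} = -1 + 6 H$ ($C{\left(H \right)} = 6 H - 1 = -1 + 6 H$)
$- 406 C{\left(13 \right)} + T{\left(-2 \right)} = - 406 \left(-1 + 6 \cdot 13\right) - 4 = - 406 \left(-1 + 78\right) + \left(-6 + 2\right) = \left(-406\right) 77 - 4 = -31262 - 4 = -31266$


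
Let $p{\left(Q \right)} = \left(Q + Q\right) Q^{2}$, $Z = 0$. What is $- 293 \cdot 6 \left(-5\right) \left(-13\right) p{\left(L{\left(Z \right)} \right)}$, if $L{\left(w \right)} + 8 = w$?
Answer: $117012480$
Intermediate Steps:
$L{\left(w \right)} = -8 + w$
$p{\left(Q \right)} = 2 Q^{3}$ ($p{\left(Q \right)} = 2 Q Q^{2} = 2 Q^{3}$)
$- 293 \cdot 6 \left(-5\right) \left(-13\right) p{\left(L{\left(Z \right)} \right)} = - 293 \cdot 6 \left(-5\right) \left(-13\right) 2 \left(-8 + 0\right)^{3} = - 293 \left(-30\right) \left(-13\right) 2 \left(-8\right)^{3} = - 293 \cdot 390 \cdot 2 \left(-512\right) = - 293 \cdot 390 \left(-1024\right) = \left(-293\right) \left(-399360\right) = 117012480$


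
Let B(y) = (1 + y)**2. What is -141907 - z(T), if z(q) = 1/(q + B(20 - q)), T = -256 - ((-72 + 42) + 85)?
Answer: -15597424092/109913 ≈ -1.4191e+5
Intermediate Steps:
T = -311 (T = -256 - (-30 + 85) = -256 - 1*55 = -256 - 55 = -311)
z(q) = 1/(q + (21 - q)**2) (z(q) = 1/(q + (1 + (20 - q))**2) = 1/(q + (21 - q)**2))
-141907 - z(T) = -141907 - 1/(-311 + (-21 - 311)**2) = -141907 - 1/(-311 + (-332)**2) = -141907 - 1/(-311 + 110224) = -141907 - 1/109913 = -15597424092/109913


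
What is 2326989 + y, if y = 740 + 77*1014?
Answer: 2405807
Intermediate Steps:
y = 78818 (y = 740 + 78078 = 78818)
2326989 + y = 2326989 + 78818 = 2405807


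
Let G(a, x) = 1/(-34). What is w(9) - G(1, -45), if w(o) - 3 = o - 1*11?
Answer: 35/34 ≈ 1.0294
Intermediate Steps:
G(a, x) = -1/34
w(o) = -8 + o (w(o) = 3 + (o - 1*11) = 3 + (o - 11) = 3 + (-11 + o) = -8 + o)
w(9) - G(1, -45) = (-8 + 9) - 1*(-1/34) = 1 + 1/34 = 35/34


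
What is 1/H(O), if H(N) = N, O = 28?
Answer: 1/28 ≈ 0.035714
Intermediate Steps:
1/H(O) = 1/28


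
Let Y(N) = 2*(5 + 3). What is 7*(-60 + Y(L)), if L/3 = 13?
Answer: -308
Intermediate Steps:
L = 39 (L = 3*13 = 39)
Y(N) = 16 (Y(N) = 2*8 = 16)
7*(-60 + Y(L)) = 7*(-60 + 16) = 7*(-44) = -308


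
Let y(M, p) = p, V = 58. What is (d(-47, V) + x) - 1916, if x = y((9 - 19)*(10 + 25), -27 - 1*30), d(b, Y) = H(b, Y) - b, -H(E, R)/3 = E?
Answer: -1785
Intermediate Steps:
H(E, R) = -3*E
d(b, Y) = -4*b (d(b, Y) = -3*b - b = -4*b)
x = -57 (x = -27 - 1*30 = -27 - 30 = -57)
(d(-47, V) + x) - 1916 = (-4*(-47) - 57) - 1916 = (188 - 57) - 1916 = 131 - 1916 = -1785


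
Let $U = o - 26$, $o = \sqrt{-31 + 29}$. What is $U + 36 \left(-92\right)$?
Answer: $-3338 + i \sqrt{2} \approx -3338.0 + 1.4142 i$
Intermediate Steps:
$o = i \sqrt{2}$ ($o = \sqrt{-2} = i \sqrt{2} \approx 1.4142 i$)
$U = -26 + i \sqrt{2}$ ($U = i \sqrt{2} - 26 = -26 + i \sqrt{2} \approx -26.0 + 1.4142 i$)
$U + 36 \left(-92\right) = \left(-26 + i \sqrt{2}\right) + 36 \left(-92\right) = \left(-26 + i \sqrt{2}\right) - 3312 = -3338 + i \sqrt{2}$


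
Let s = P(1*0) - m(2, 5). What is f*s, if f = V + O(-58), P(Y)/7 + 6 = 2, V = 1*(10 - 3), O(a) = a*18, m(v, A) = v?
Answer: 31110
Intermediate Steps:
O(a) = 18*a
V = 7 (V = 1*7 = 7)
P(Y) = -28 (P(Y) = -42 + 7*2 = -42 + 14 = -28)
f = -1037 (f = 7 + 18*(-58) = 7 - 1044 = -1037)
s = -30 (s = -28 - 1*2 = -28 - 2 = -30)
f*s = -1037*(-30) = 31110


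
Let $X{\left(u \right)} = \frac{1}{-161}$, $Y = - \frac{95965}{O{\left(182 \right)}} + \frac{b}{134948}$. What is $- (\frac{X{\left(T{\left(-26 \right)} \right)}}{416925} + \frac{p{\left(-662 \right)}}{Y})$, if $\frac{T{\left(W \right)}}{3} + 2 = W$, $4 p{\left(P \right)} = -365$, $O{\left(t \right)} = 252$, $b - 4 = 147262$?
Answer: $- \frac{52074326482407928}{216698955507866475} \approx -0.24031$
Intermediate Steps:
$b = 147266$ ($b = 4 + 147262 = 147266$)
$p{\left(P \right)} = - \frac{365}{4}$ ($p{\left(P \right)} = \frac{1}{4} \left(-365\right) = - \frac{365}{4}$)
$Y = - \frac{3228293447}{8501724}$ ($Y = - \frac{95965}{252} + \frac{147266}{134948} = \left(-95965\right) \frac{1}{252} + 147266 \cdot \frac{1}{134948} = - \frac{95965}{252} + \frac{73633}{67474} = - \frac{3228293447}{8501724} \approx -379.72$)
$T{\left(W \right)} = -6 + 3 W$
$X{\left(u \right)} = - \frac{1}{161}$
$- (\frac{X{\left(T{\left(-26 \right)} \right)}}{416925} + \frac{p{\left(-662 \right)}}{Y}) = - (- \frac{1}{161 \cdot 416925} - \frac{365}{4 \left(- \frac{3228293447}{8501724}\right)}) = - (\left(- \frac{1}{161}\right) \frac{1}{416925} - - \frac{775782315}{3228293447}) = - (- \frac{1}{67124925} + \frac{775782315}{3228293447}) = \left(-1\right) \frac{52074326482407928}{216698955507866475} = - \frac{52074326482407928}{216698955507866475}$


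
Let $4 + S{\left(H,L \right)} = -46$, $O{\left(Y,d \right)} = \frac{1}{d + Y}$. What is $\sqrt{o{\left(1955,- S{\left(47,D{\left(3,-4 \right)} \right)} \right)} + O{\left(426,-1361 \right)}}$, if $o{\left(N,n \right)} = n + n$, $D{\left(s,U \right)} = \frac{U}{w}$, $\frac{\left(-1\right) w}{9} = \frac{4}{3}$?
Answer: $\frac{19 \sqrt{242165}}{935} \approx 9.9999$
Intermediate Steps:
$w = -12$ ($w = - 9 \cdot \frac{4}{3} = - 9 \cdot 4 \cdot \frac{1}{3} = \left(-9\right) \frac{4}{3} = -12$)
$O{\left(Y,d \right)} = \frac{1}{Y + d}$
$D{\left(s,U \right)} = - \frac{U}{12}$ ($D{\left(s,U \right)} = \frac{U}{-12} = U \left(- \frac{1}{12}\right) = - \frac{U}{12}$)
$S{\left(H,L \right)} = -50$ ($S{\left(H,L \right)} = -4 - 46 = -50$)
$o{\left(N,n \right)} = 2 n$
$\sqrt{o{\left(1955,- S{\left(47,D{\left(3,-4 \right)} \right)} \right)} + O{\left(426,-1361 \right)}} = \sqrt{2 \left(\left(-1\right) \left(-50\right)\right) + \frac{1}{426 - 1361}} = \sqrt{2 \cdot 50 + \frac{1}{-935}} = \sqrt{100 - \frac{1}{935}} = \sqrt{\frac{93499}{935}} = \frac{19 \sqrt{242165}}{935}$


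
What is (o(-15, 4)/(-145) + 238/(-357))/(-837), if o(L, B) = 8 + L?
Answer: 269/364095 ≈ 0.00073882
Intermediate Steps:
(o(-15, 4)/(-145) + 238/(-357))/(-837) = ((8 - 15)/(-145) + 238/(-357))/(-837) = (-7*(-1/145) + 238*(-1/357))*(-1/837) = (7/145 - 2/3)*(-1/837) = -269/435*(-1/837) = 269/364095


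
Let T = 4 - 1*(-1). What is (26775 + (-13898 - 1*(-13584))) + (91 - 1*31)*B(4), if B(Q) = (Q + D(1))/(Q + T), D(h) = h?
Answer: 79483/3 ≈ 26494.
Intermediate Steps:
T = 5 (T = 4 + 1 = 5)
B(Q) = (1 + Q)/(5 + Q) (B(Q) = (Q + 1)/(Q + 5) = (1 + Q)/(5 + Q))
(26775 + (-13898 - 1*(-13584))) + (91 - 1*31)*B(4) = (26775 + (-13898 - 1*(-13584))) + (91 - 1*31)*((1 + 4)/(5 + 4)) = (26775 + (-13898 + 13584)) + (91 - 31)*(5/9) = (26775 - 314) + 60*((1/9)*5) = 26461 + 60*(5/9) = 26461 + 100/3 = 79483/3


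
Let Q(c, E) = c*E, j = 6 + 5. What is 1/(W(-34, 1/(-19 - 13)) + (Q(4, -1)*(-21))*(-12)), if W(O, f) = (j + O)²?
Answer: -1/479 ≈ -0.0020877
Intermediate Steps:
j = 11
Q(c, E) = E*c
W(O, f) = (11 + O)²
1/(W(-34, 1/(-19 - 13)) + (Q(4, -1)*(-21))*(-12)) = 1/((11 - 34)² + (-1*4*(-21))*(-12)) = 1/((-23)² - 4*(-21)*(-12)) = 1/(529 + 84*(-12)) = 1/(529 - 1008) = 1/(-479) = -1/479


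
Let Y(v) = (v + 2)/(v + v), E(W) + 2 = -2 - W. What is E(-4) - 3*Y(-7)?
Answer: -15/14 ≈ -1.0714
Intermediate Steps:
E(W) = -4 - W (E(W) = -2 + (-2 - W) = -4 - W)
Y(v) = (2 + v)/(2*v) (Y(v) = (2 + v)/((2*v)) = (2 + v)*(1/(2*v)) = (2 + v)/(2*v))
E(-4) - 3*Y(-7) = (-4 - 1*(-4)) - 3*(2 - 7)/(2*(-7)) = (-4 + 4) - 3*(-1)*(-5)/(2*7) = 0 - 3*5/14 = 0 - 15/14 = -15/14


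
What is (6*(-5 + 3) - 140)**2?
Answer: 23104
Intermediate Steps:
(6*(-5 + 3) - 140)**2 = (6*(-2) - 140)**2 = (-12 - 140)**2 = (-152)**2 = 23104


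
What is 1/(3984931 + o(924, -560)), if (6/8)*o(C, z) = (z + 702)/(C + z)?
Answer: 273/1087886305 ≈ 2.5095e-7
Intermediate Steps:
o(C, z) = 4*(702 + z)/(3*(C + z)) (o(C, z) = 4*((z + 702)/(C + z))/3 = 4*((702 + z)/(C + z))/3 = 4*(702 + z)/(3*(C + z)))
1/(3984931 + o(924, -560)) = 1/(3984931 + (936 + (4/3)*(-560))/(924 - 560)) = 1/(3984931 + (936 - 2240/3)/364) = 1/(3984931 + (1/364)*(568/3)) = 1/(3984931 + 142/273) = 1/(1087886305/273) = 273/1087886305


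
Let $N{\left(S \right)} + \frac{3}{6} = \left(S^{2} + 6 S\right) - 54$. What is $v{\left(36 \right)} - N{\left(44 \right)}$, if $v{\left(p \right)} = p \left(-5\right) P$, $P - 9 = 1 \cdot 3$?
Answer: $- \frac{8611}{2} \approx -4305.5$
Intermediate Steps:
$P = 12$ ($P = 9 + 1 \cdot 3 = 9 + 3 = 12$)
$v{\left(p \right)} = - 60 p$ ($v{\left(p \right)} = p \left(-5\right) 12 = - 5 p 12 = - 60 p$)
$N{\left(S \right)} = - \frac{109}{2} + S^{2} + 6 S$ ($N{\left(S \right)} = - \frac{1}{2} - \left(54 - S^{2} - 6 S\right) = - \frac{1}{2} + \left(-54 + S^{2} + 6 S\right) = - \frac{109}{2} + S^{2} + 6 S$)
$v{\left(36 \right)} - N{\left(44 \right)} = \left(-60\right) 36 - \left(- \frac{109}{2} + 44^{2} + 6 \cdot 44\right) = -2160 - \left(- \frac{109}{2} + 1936 + 264\right) = -2160 - \frac{4291}{2} = - \frac{8611}{2}$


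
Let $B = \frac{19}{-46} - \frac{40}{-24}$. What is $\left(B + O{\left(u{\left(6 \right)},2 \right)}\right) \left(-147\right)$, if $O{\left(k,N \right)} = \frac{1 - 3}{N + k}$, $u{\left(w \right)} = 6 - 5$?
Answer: $- \frac{3969}{46} \approx -86.283$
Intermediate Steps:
$u{\left(w \right)} = 1$
$B = \frac{173}{138}$ ($B = 19 \left(- \frac{1}{46}\right) - - \frac{5}{3} = - \frac{19}{46} + \frac{5}{3} = \frac{173}{138} \approx 1.2536$)
$O{\left(k,N \right)} = - \frac{2}{N + k}$
$\left(B + O{\left(u{\left(6 \right)},2 \right)}\right) \left(-147\right) = \left(\frac{173}{138} - \frac{2}{2 + 1}\right) \left(-147\right) = \left(\frac{173}{138} - \frac{2}{3}\right) \left(-147\right) = \frac{27}{46} \left(-147\right) = - \frac{3969}{46}$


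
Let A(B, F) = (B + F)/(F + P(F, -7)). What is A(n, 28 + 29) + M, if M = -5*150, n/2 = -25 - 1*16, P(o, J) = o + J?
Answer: -80275/107 ≈ -750.23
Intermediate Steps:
P(o, J) = J + o
n = -82 (n = 2*(-25 - 1*16) = 2*(-25 - 16) = 2*(-41) = -82)
M = -750
A(B, F) = (B + F)/(-7 + 2*F) (A(B, F) = (B + F)/(F + (-7 + F)) = (B + F)/(-7 + 2*F))
A(n, 28 + 29) + M = (-82 + (28 + 29))/(-7 + 2*(28 + 29)) - 750 = (-82 + 57)/(-7 + 2*57) - 750 = -25/(-7 + 114) - 750 = -25/107 - 750 = -80275/107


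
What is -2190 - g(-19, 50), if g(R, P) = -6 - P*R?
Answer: -3134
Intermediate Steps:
g(R, P) = -6 - P*R
-2190 - g(-19, 50) = -2190 - (-6 - 1*50*(-19)) = -2190 - (-6 + 950) = -2190 - 1*944 = -2190 - 944 = -3134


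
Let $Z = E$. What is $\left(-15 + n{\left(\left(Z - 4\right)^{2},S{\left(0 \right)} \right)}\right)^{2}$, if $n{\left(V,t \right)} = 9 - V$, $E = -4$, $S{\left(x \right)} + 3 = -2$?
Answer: $4900$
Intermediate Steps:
$S{\left(x \right)} = -5$ ($S{\left(x \right)} = -3 - 2 = -5$)
$Z = -4$
$\left(-15 + n{\left(\left(Z - 4\right)^{2},S{\left(0 \right)} \right)}\right)^{2} = \left(-15 + \left(9 - \left(-4 - 4\right)^{2}\right)\right)^{2} = \left(-15 + \left(9 - \left(-8\right)^{2}\right)\right)^{2} = \left(-15 + \left(9 - 64\right)\right)^{2} = \left(-15 - 55\right)^{2} = \left(-70\right)^{2} = 4900$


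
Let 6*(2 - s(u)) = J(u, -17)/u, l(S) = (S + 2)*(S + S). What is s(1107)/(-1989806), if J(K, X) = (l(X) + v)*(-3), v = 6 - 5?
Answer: -4939/4405430484 ≈ -1.1211e-6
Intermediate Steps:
v = 1
l(S) = 2*S*(2 + S) (l(S) = (2 + S)*(2*S) = 2*S*(2 + S))
J(K, X) = -3 - 6*X*(2 + X) (J(K, X) = (2*X*(2 + X) + 1)*(-3) = (1 + 2*X*(2 + X))*(-3) = -3 - 6*X*(2 + X))
s(u) = 2 + 511/(2*u) (s(u) = 2 - (-3 - 6*(-17)*(2 - 17))/(6*u) = 2 - (-3 - 6*(-17)*(-15))/(6*u) = 2 - (-3 - 1530)/(6*u) = 2 - (-511)/(2*u) = 2 + 511/(2*u))
s(1107)/(-1989806) = (2 + (511/2)/1107)/(-1989806) = (2 + (511/2)*(1/1107))*(-1/1989806) = (2 + 511/2214)*(-1/1989806) = (4939/2214)*(-1/1989806) = -4939/4405430484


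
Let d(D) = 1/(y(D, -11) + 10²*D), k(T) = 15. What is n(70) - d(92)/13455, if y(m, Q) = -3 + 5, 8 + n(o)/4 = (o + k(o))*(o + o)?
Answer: 5889532502879/123812910 ≈ 47568.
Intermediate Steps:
n(o) = -32 + 8*o*(15 + o) (n(o) = -32 + 4*((o + 15)*(o + o)) = -32 + 4*((15 + o)*(2*o)) = -32 + 4*(2*o*(15 + o)) = -32 + 8*o*(15 + o))
y(m, Q) = 2
d(D) = 1/(2 + 100*D) (d(D) = 1/(2 + 10²*D) = 1/(2 + 100*D))
n(70) - d(92)/13455 = (-32 + 8*70² + 120*70) - 1/(2*(1 + 50*92))/13455 = (-32 + 8*4900 + 8400) - 1/(2*(1 + 4600))/13455 = (-32 + 39200 + 8400) - (½)/4601/13455 = 47568 - (½)*(1/4601)/13455 = 47568 - 1/(9202*13455) = 47568 - 1*1/123812910 = 47568 - 1/123812910 = 5889532502879/123812910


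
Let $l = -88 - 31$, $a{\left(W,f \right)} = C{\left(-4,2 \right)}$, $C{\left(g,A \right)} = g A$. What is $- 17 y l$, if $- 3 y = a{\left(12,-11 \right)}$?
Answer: $\frac{16184}{3} \approx 5394.7$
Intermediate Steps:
$C{\left(g,A \right)} = A g$
$a{\left(W,f \right)} = -8$ ($a{\left(W,f \right)} = 2 \left(-4\right) = -8$)
$l = -119$
$y = \frac{8}{3}$ ($y = \left(- \frac{1}{3}\right) \left(-8\right) = \frac{8}{3} \approx 2.6667$)
$- 17 y l = \left(-17\right) \frac{8}{3} \left(-119\right) = \left(- \frac{136}{3}\right) \left(-119\right) = \frac{16184}{3}$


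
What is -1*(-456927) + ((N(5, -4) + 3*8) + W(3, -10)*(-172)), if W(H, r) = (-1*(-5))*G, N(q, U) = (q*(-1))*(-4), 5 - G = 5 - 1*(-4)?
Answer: 460411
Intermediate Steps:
G = -4 (G = 5 - (5 - 1*(-4)) = 5 - (5 + 4) = 5 - 1*9 = 5 - 9 = -4)
N(q, U) = 4*q (N(q, U) = -q*(-4) = 4*q)
W(H, r) = -20 (W(H, r) = -1*(-5)*(-4) = 5*(-4) = -20)
-1*(-456927) + ((N(5, -4) + 3*8) + W(3, -10)*(-172)) = -1*(-456927) + ((4*5 + 3*8) - 20*(-172)) = 456927 + ((20 + 24) + 3440) = 456927 + (44 + 3440) = 456927 + 3484 = 460411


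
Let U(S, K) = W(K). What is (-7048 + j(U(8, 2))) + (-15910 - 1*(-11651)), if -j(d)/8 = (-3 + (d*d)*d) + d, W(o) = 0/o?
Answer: -11283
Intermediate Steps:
W(o) = 0
U(S, K) = 0
j(d) = 24 - 8*d - 8*d**3 (j(d) = -8*((-3 + (d*d)*d) + d) = -8*((-3 + d**2*d) + d) = -8*((-3 + d**3) + d) = -8*(-3 + d + d**3) = 24 - 8*d - 8*d**3)
(-7048 + j(U(8, 2))) + (-15910 - 1*(-11651)) = (-7048 + (24 - 8*0 - 8*0**3)) + (-15910 - 1*(-11651)) = (-7048 + (24 + 0 - 8*0)) + (-15910 + 11651) = (-7048 + (24 + 0 + 0)) - 4259 = (-7048 + 24) - 4259 = -7024 - 4259 = -11283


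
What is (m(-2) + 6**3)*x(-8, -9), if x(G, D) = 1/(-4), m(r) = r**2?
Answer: -55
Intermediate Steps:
x(G, D) = -1/4
(m(-2) + 6**3)*x(-8, -9) = ((-2)**2 + 6**3)*(-1/4) = (4 + 216)*(-1/4) = 220*(-1/4) = -55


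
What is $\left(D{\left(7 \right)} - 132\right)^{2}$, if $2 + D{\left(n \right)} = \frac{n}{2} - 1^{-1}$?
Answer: $\frac{69169}{4} \approx 17292.0$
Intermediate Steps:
$D{\left(n \right)} = -3 + \frac{n}{2}$ ($D{\left(n \right)} = -2 + \left(\frac{n}{2} - 1^{-1}\right) = -2 + \left(n \frac{1}{2} - 1\right) = -2 + \left(\frac{n}{2} - 1\right) = -2 + \left(-1 + \frac{n}{2}\right) = -3 + \frac{n}{2}$)
$\left(D{\left(7 \right)} - 132\right)^{2} = \left(\left(-3 + \frac{1}{2} \cdot 7\right) - 132\right)^{2} = \left(\left(-3 + \frac{7}{2}\right) - 132\right)^{2} = \left(\frac{1}{2} - 132\right)^{2} = \left(- \frac{263}{2}\right)^{2} = \frac{69169}{4}$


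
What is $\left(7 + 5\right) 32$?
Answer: $384$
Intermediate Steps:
$\left(7 + 5\right) 32 = 12 \cdot 32 = 384$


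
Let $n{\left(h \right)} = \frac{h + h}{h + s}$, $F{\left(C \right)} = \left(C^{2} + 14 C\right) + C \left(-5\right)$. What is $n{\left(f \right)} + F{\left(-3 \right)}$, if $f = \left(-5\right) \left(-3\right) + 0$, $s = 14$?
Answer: $- \frac{492}{29} \approx -16.966$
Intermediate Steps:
$F{\left(C \right)} = C^{2} + 9 C$ ($F{\left(C \right)} = \left(C^{2} + 14 C\right) - 5 C = C^{2} + 9 C$)
$f = 15$ ($f = 15 + 0 = 15$)
$n{\left(h \right)} = \frac{2 h}{14 + h}$ ($n{\left(h \right)} = \frac{h + h}{h + 14} = \frac{2 h}{14 + h}$)
$n{\left(f \right)} + F{\left(-3 \right)} = 2 \cdot 15 \frac{1}{14 + 15} - 3 \left(9 - 3\right) = 2 \cdot 15 \cdot \frac{1}{29} - 18 = \frac{30}{29} - 18 = - \frac{492}{29}$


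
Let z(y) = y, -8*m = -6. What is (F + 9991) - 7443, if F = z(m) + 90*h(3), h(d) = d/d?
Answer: 10555/4 ≈ 2638.8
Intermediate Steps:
m = ¾ (m = -⅛*(-6) = ¾ ≈ 0.75000)
h(d) = 1
F = 363/4 (F = ¾ + 90*1 = ¾ + 90 = 363/4 ≈ 90.750)
(F + 9991) - 7443 = (363/4 + 9991) - 7443 = 40327/4 - 7443 = 10555/4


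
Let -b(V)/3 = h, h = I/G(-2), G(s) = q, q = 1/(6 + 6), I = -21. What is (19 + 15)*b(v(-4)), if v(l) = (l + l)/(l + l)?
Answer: 25704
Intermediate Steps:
q = 1/12 ≈ 0.083333
G(s) = 1/12
v(l) = 1 (v(l) = (2*l)/((2*l)) = (2*l)*(1/(2*l)) = 1)
h = -252 (h = -21/1/12 = -21*12 = -252)
b(V) = 756 (b(V) = -3*(-252) = 756)
(19 + 15)*b(v(-4)) = (19 + 15)*756 = 34*756 = 25704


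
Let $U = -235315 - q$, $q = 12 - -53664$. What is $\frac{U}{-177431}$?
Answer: $\frac{288991}{177431} \approx 1.6288$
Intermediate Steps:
$q = 53676$ ($q = 12 + 53664 = 53676$)
$U = -288991$ ($U = -235315 - 53676 = -288991$)
$\frac{U}{-177431} = - \frac{288991}{-177431} = \left(-288991\right) \left(- \frac{1}{177431}\right) = \frac{288991}{177431}$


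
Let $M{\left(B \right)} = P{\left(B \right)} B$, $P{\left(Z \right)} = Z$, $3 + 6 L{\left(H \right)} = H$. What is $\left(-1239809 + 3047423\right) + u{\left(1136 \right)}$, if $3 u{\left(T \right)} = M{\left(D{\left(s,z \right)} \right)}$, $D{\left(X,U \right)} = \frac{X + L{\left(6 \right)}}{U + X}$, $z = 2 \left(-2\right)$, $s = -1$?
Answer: $\frac{542284201}{300} \approx 1.8076 \cdot 10^{6}$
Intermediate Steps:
$L{\left(H \right)} = - \frac{1}{2} + \frac{H}{6}$
$z = -4$
$D{\left(X,U \right)} = \frac{\frac{1}{2} + X}{U + X}$ ($D{\left(X,U \right)} = \frac{X + \left(- \frac{1}{2} + \frac{1}{6} \cdot 6\right)}{U + X} = \frac{X + \left(- \frac{1}{2} + 1\right)}{U + X} = \frac{X + \frac{1}{2}}{U + X} = \frac{\frac{1}{2} + X}{U + X}$)
$M{\left(B \right)} = B^{2}$ ($M{\left(B \right)} = B B = B^{2}$)
$u{\left(T \right)} = \frac{1}{300}$ ($u{\left(T \right)} = \frac{\left(\frac{\frac{1}{2} - 1}{-4 - 1}\right)^{2}}{3} = \frac{\left(\frac{1}{-5} \left(- \frac{1}{2}\right)\right)^{2}}{3} = \frac{\left(\left(- \frac{1}{5}\right) \left(- \frac{1}{2}\right)\right)^{2}}{3} = \frac{1}{3 \cdot 100} = \frac{1}{3} \cdot \frac{1}{100} = \frac{1}{300}$)
$\left(-1239809 + 3047423\right) + u{\left(1136 \right)} = \left(-1239809 + 3047423\right) + \frac{1}{300} = 1807614 + \frac{1}{300} = \frac{542284201}{300}$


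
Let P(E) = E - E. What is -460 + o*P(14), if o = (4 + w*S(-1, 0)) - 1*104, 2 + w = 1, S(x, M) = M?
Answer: -460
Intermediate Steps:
P(E) = 0
w = -1 (w = -2 + 1 = -1)
o = -100 (o = (4 - 1*0) - 1*104 = (4 + 0) - 104 = 4 - 104 = -100)
-460 + o*P(14) = -460 - 100*0 = -460 + 0 = -460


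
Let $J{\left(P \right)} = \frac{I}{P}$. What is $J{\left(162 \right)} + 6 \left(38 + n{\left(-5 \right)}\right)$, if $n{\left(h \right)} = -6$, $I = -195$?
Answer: $\frac{10303}{54} \approx 190.8$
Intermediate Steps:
$J{\left(P \right)} = - \frac{195}{P}$
$J{\left(162 \right)} + 6 \left(38 + n{\left(-5 \right)}\right) = - \frac{195}{162} + 6 \left(38 - 6\right) = \left(-195\right) \frac{1}{162} + 6 \cdot 32 = - \frac{65}{54} + 192 = \frac{10303}{54}$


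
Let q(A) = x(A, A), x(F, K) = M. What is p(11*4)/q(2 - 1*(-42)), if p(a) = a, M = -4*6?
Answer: -11/6 ≈ -1.8333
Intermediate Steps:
M = -24
x(F, K) = -24
q(A) = -24
p(11*4)/q(2 - 1*(-42)) = (11*4)/(-24) = 44*(-1/24) = -11/6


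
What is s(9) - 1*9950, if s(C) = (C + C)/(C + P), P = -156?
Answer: -487556/49 ≈ -9950.1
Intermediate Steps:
s(C) = 2*C/(-156 + C) (s(C) = (C + C)/(C - 156) = (2*C)/(-156 + C) = 2*C/(-156 + C))
s(9) - 1*9950 = 2*9/(-156 + 9) - 1*9950 = 2*9/(-147) - 9950 = 2*9*(-1/147) - 9950 = -6/49 - 9950 = -487556/49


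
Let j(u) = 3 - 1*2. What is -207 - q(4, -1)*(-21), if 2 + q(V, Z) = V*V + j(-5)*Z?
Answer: 66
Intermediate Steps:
j(u) = 1 (j(u) = 3 - 2 = 1)
q(V, Z) = -2 + Z + V² (q(V, Z) = -2 + (V*V + 1*Z) = -2 + (V² + Z) = -2 + (Z + V²) = -2 + Z + V²)
-207 - q(4, -1)*(-21) = -207 - (-2 - 1 + 4²)*(-21) = -207 - (-2 - 1 + 16)*(-21) = -207 - 13*(-21) = -207 - 1*(-273) = -207 + 273 = 66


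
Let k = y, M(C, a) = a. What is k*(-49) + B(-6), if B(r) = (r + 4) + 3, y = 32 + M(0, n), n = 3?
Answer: -1714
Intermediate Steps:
y = 35 (y = 32 + 3 = 35)
k = 35
B(r) = 7 + r (B(r) = (4 + r) + 3 = 7 + r)
k*(-49) + B(-6) = 35*(-49) + (7 - 6) = -1715 + 1 = -1714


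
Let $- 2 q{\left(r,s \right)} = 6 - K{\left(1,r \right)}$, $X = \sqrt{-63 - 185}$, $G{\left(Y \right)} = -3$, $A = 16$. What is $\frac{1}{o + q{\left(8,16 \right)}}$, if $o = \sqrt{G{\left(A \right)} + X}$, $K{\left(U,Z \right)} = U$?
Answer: $- \frac{1}{\frac{5}{2} - \sqrt{-3 + 2 i \sqrt{62}}} \approx 0.0055229 - 0.32408 i$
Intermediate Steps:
$X = 2 i \sqrt{62}$ ($X = \sqrt{-248} = 2 i \sqrt{62} \approx 15.748 i$)
$o = \sqrt{-3 + 2 i \sqrt{62}} \approx 2.5526 + 3.0847 i$
$q{\left(r,s \right)} = - \frac{5}{2}$ ($q{\left(r,s \right)} = - \frac{6 - 1}{2} = \left(- \frac{1}{2}\right) 5 = - \frac{5}{2}$)
$\frac{1}{o + q{\left(8,16 \right)}} = \frac{1}{\sqrt{-3 + 2 i \sqrt{62}} - \frac{5}{2}} = \frac{1}{- \frac{5}{2} + \sqrt{-3 + 2 i \sqrt{62}}}$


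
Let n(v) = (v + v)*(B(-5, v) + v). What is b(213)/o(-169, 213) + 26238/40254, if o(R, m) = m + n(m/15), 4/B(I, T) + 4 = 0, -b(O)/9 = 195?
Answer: -25565266/10955797 ≈ -2.3335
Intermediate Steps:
b(O) = -1755 (b(O) = -9*195 = -1755)
B(I, T) = -1 (B(I, T) = 4/(-4 + 0) = 4/(-4) = 4*(-1/4) = -1)
n(v) = 2*v*(-1 + v) (n(v) = (v + v)*(-1 + v) = (2*v)*(-1 + v) = 2*v*(-1 + v))
o(R, m) = m + 2*m*(-1 + m/15)/15 (o(R, m) = m + 2*(m/15)*(-1 + m/15) = m + 2*m*(-1 + m/15)/15)
b(213)/o(-169, 213) + 26238/40254 = -1755*75/(71*(195 + 2*213)) + 26238/40254 = -1755*75/(71*(195 + 426)) + 26238*(1/40254) = -1755/((1/225)*213*621) + 4373/6709 = -1755/14697/25 + 4373/6709 = -1755*25/14697 + 4373/6709 = -4875/1633 + 4373/6709 = -25565266/10955797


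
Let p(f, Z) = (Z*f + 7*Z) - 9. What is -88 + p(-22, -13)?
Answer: 98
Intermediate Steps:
p(f, Z) = -9 + 7*Z + Z*f (p(f, Z) = (7*Z + Z*f) - 9 = -9 + 7*Z + Z*f)
-88 + p(-22, -13) = -88 + (-9 + 7*(-13) - 13*(-22)) = -88 + (-9 - 91 + 286) = -88 + 186 = 98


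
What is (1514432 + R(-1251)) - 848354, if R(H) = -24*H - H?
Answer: 697353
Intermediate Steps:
R(H) = -25*H
(1514432 + R(-1251)) - 848354 = (1514432 - 25*(-1251)) - 848354 = (1514432 + 31275) - 848354 = 1545707 - 848354 = 697353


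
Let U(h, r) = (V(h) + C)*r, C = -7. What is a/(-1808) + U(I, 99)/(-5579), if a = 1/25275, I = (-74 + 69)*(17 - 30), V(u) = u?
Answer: -262393327979/254944678800 ≈ -1.0292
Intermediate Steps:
I = 65 (I = -5*(-13) = 65)
a = 1/25275 ≈ 3.9565e-5
U(h, r) = r*(-7 + h) (U(h, r) = (h - 7)*r = (-7 + h)*r = r*(-7 + h))
a/(-1808) + U(I, 99)/(-5579) = (1/25275)/(-1808) + (99*(-7 + 65))/(-5579) = (1/25275)*(-1/1808) + (99*58)*(-1/5579) = -1/45697200 + 5742*(-1/5579) = -1/45697200 - 5742/5579 = -262393327979/254944678800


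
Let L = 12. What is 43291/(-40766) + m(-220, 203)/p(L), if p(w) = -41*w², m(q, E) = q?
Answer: -30827693/30085308 ≈ -1.0247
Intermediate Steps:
43291/(-40766) + m(-220, 203)/p(L) = 43291/(-40766) - 220/((-41*12²)) = 43291*(-1/40766) - 220/((-41*144)) = -43291/40766 - 220/(-5904) = -43291/40766 - 220*(-1/5904) = -43291/40766 + 55/1476 = -30827693/30085308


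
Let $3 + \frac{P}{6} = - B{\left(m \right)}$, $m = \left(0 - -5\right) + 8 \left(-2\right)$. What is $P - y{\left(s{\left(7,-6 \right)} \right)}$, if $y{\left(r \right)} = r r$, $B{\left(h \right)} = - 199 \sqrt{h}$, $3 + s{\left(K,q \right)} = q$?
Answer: $-99 + 1194 i \sqrt{11} \approx -99.0 + 3960.1 i$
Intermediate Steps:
$s{\left(K,q \right)} = -3 + q$
$m = -11$ ($m = \left(0 + 5\right) - 16 = 5 - 16 = -11$)
$y{\left(r \right)} = r^{2}$
$P = -18 + 1194 i \sqrt{11}$ ($P = -18 + 6 \left(- \left(-199\right) \sqrt{-11}\right) = -18 + 6 \left(- \left(-199\right) i \sqrt{11}\right) = -18 + 6 \cdot 199 i \sqrt{11} = -18 + 1194 i \sqrt{11} \approx -18.0 + 3960.1 i$)
$P - y{\left(s{\left(7,-6 \right)} \right)} = \left(-18 + 1194 i \sqrt{11}\right) - \left(-3 - 6\right)^{2} = \left(-18 + 1194 i \sqrt{11}\right) - \left(-9\right)^{2} = \left(-18 + 1194 i \sqrt{11}\right) - 81 = -99 + 1194 i \sqrt{11}$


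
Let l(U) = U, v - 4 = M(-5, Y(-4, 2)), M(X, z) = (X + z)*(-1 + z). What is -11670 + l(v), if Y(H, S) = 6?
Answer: -11661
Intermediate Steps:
M(X, z) = (-1 + z)*(X + z)
v = 9 (v = 4 + (6**2 - 1*(-5) - 1*6 - 5*6) = 4 + (36 + 5 - 6 - 30) = 4 + 5 = 9)
-11670 + l(v) = -11670 + 9 = -11661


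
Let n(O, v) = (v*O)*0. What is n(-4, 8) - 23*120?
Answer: -2760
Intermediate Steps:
n(O, v) = 0 (n(O, v) = (O*v)*0 = 0)
n(-4, 8) - 23*120 = 0 - 23*120 = 0 - 2760 = -2760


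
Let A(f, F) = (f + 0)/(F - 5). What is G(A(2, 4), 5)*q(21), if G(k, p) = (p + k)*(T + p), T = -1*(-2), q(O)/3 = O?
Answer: 1323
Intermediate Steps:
q(O) = 3*O
T = 2
A(f, F) = f/(-5 + F)
G(k, p) = (2 + p)*(k + p) (G(k, p) = (p + k)*(2 + p) = (k + p)*(2 + p) = (2 + p)*(k + p))
G(A(2, 4), 5)*q(21) = (5**2 + 2*(2/(-5 + 4)) + 2*5 + (2/(-5 + 4))*5)*(3*21) = (25 + 2*(2/(-1)) + 10 + (2/(-1))*5)*63 = (25 + 2*(2*(-1)) + 10 + (2*(-1))*5)*63 = (25 + 2*(-2) + 10 - 2*5)*63 = (25 - 4 + 10 - 10)*63 = 21*63 = 1323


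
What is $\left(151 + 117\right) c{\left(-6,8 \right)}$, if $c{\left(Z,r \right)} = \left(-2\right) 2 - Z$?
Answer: $536$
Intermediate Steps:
$c{\left(Z,r \right)} = -4 - Z$
$\left(151 + 117\right) c{\left(-6,8 \right)} = \left(151 + 117\right) \left(-4 - -6\right) = 268 \left(-4 + 6\right) = 268 \cdot 2 = 536$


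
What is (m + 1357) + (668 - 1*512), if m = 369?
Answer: 1882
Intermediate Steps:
(m + 1357) + (668 - 1*512) = (369 + 1357) + (668 - 1*512) = 1726 + (668 - 512) = 1726 + 156 = 1882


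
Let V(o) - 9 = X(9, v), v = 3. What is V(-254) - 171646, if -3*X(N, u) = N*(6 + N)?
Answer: -171682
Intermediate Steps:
X(N, u) = -N*(6 + N)/3
V(o) = -36 (V(o) = 9 - 1/3*9*(6 + 9) = 9 - 1/3*9*15 = 9 - 45 = -36)
V(-254) - 171646 = -36 - 171646 = -171682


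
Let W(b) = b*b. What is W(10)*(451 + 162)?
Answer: 61300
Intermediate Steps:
W(b) = b²
W(10)*(451 + 162) = 10²*(451 + 162) = 100*613 = 61300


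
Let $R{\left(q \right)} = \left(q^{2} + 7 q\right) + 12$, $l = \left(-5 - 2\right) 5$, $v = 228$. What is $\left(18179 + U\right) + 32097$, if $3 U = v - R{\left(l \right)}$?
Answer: $\frac{150064}{3} \approx 50021.0$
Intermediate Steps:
$l = -35$ ($l = \left(-7\right) 5 = -35$)
$R{\left(q \right)} = 12 + q^{2} + 7 q$
$U = - \frac{764}{3}$ ($U = \frac{228 - \left(12 + \left(-35\right)^{2} + 7 \left(-35\right)\right)}{3} = \frac{228 - \left(12 + 1225 - 245\right)}{3} = \frac{228 - 992}{3} = \frac{1}{3} \left(-764\right) = - \frac{764}{3} \approx -254.67$)
$\left(18179 + U\right) + 32097 = \left(18179 - \frac{764}{3}\right) + 32097 = \frac{53773}{3} + 32097 = \frac{150064}{3}$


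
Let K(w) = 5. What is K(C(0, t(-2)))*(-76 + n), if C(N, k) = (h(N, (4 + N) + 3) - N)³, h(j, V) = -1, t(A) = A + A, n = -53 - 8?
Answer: -685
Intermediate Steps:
n = -61
t(A) = 2*A
C(N, k) = (-1 - N)³
K(C(0, t(-2)))*(-76 + n) = 5*(-76 - 61) = 5*(-137) = -685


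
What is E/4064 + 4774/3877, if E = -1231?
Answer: 14628949/15756128 ≈ 0.92846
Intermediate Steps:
E/4064 + 4774/3877 = -1231/4064 + 4774/3877 = 14628949/15756128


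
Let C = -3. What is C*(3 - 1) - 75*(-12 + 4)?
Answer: 594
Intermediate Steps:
C*(3 - 1) - 75*(-12 + 4) = -3*(3 - 1) - 75*(-12 + 4) = -3*2 - 75*(-8) = -6 + 600 = 594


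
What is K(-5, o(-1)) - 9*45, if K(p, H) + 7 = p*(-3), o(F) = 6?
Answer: -397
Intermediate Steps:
K(p, H) = -7 - 3*p (K(p, H) = -7 + p*(-3) = -7 - 3*p)
K(-5, o(-1)) - 9*45 = (-7 - 3*(-5)) - 9*45 = (-7 + 15) - 405 = 8 - 405 = -397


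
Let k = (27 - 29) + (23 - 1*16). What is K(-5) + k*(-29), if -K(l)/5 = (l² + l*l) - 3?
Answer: -380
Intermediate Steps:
K(l) = 15 - 10*l² (K(l) = -5*((l² + l*l) - 3) = -5*((l² + l²) - 3) = -5*(2*l² - 3) = -5*(-3 + 2*l²) = 15 - 10*l²)
k = 5 (k = -2 + (23 - 16) = -2 + 7 = 5)
K(-5) + k*(-29) = (15 - 10*(-5)²) + 5*(-29) = (15 - 10*25) - 145 = (15 - 250) - 145 = -235 - 145 = -380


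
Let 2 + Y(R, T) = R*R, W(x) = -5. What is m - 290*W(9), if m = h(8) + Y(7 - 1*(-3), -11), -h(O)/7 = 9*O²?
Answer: -2484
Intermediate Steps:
Y(R, T) = -2 + R² (Y(R, T) = -2 + R*R = -2 + R²)
h(O) = -63*O²
m = -3934 (m = -63*8² + (-2 + (7 - 1*(-3))²) = -63*64 + (-2 + (7 + 3)²) = -4032 + (-2 + 10²) = -4032 + (-2 + 100) = -4032 + 98 = -3934)
m - 290*W(9) = -3934 - 290*(-5) = -3934 + 1450 = -2484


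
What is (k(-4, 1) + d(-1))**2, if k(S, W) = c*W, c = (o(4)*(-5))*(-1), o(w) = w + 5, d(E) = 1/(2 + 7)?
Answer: 164836/81 ≈ 2035.0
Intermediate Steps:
d(E) = 1/9
o(w) = 5 + w
c = 45 (c = ((5 + 4)*(-5))*(-1) = (9*(-5))*(-1) = -45*(-1) = 45)
k(S, W) = 45*W
(k(-4, 1) + d(-1))**2 = (45*1 + 1/9)**2 = (45 + 1/9)**2 = (406/9)**2 = 164836/81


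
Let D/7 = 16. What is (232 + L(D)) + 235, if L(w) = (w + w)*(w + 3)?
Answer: 26227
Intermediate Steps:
D = 112 (D = 7*16 = 112)
L(w) = 2*w*(3 + w) (L(w) = (2*w)*(3 + w) = 2*w*(3 + w))
(232 + L(D)) + 235 = (232 + 2*112*(3 + 112)) + 235 = (232 + 2*112*115) + 235 = (232 + 25760) + 235 = 25992 + 235 = 26227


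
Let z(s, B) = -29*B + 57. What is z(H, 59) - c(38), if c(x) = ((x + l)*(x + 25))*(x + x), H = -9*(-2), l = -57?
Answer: 89318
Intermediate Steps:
H = 18
c(x) = 2*x*(-57 + x)*(25 + x) (c(x) = ((x - 57)*(x + 25))*(x + x) = ((-57 + x)*(25 + x))*(2*x) = 2*x*(-57 + x)*(25 + x))
z(s, B) = 57 - 29*B
z(H, 59) - c(38) = (57 - 29*59) - 2*38*(-1425 + 38² - 32*38) = (57 - 1711) - 2*38*(-1425 + 1444 - 1216) = -1654 - 2*38*(-1197) = -1654 - 1*(-90972) = -1654 + 90972 = 89318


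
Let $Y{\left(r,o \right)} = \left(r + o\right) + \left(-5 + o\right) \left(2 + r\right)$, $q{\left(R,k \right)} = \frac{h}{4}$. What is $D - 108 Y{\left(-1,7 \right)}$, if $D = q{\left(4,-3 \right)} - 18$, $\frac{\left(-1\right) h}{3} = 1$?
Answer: $- \frac{3531}{4} \approx -882.75$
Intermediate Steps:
$h = -3$ ($h = \left(-3\right) 1 = -3$)
$q{\left(R,k \right)} = - \frac{3}{4}$
$Y{\left(r,o \right)} = o + r + \left(-5 + o\right) \left(2 + r\right)$ ($Y{\left(r,o \right)} = \left(o + r\right) + \left(-5 + o\right) \left(2 + r\right) = o + r + \left(-5 + o\right) \left(2 + r\right)$)
$D = - \frac{75}{4}$ ($D = - \frac{3}{4} - 18 = - \frac{75}{4} \approx -18.75$)
$D - 108 Y{\left(-1,7 \right)} = - \frac{75}{4} - 108 \left(-10 - -4 + 3 \cdot 7 + 7 \left(-1\right)\right) = - \frac{75}{4} - 108 \left(-10 + 4 + 21 - 7\right) = - \frac{75}{4} - 864 = - \frac{3531}{4}$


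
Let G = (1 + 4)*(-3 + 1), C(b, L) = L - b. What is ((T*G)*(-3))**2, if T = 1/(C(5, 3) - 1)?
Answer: 100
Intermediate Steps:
T = -1/3 (T = 1/((3 - 1*5) - 1) = 1/((3 - 5) - 1) = 1/(-2 - 1) = 1/(-3) = -1/3 ≈ -0.33333)
G = -10 (G = 5*(-2) = -10)
((T*G)*(-3))**2 = (-1/3*(-10)*(-3))**2 = ((10/3)*(-3))**2 = (-10)**2 = 100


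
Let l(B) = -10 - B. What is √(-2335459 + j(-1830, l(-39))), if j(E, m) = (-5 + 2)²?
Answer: 5*I*√93418 ≈ 1528.2*I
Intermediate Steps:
j(E, m) = 9 (j(E, m) = (-3)² = 9)
√(-2335459 + j(-1830, l(-39))) = √(-2335459 + 9) = √(-2335450) = 5*I*√93418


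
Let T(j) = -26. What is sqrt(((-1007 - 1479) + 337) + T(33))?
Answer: 5*I*sqrt(87) ≈ 46.637*I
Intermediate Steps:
sqrt(((-1007 - 1479) + 337) + T(33)) = sqrt(((-1007 - 1479) + 337) - 26) = sqrt((-2486 + 337) - 26) = sqrt(-2149 - 26) = sqrt(-2175) = 5*I*sqrt(87)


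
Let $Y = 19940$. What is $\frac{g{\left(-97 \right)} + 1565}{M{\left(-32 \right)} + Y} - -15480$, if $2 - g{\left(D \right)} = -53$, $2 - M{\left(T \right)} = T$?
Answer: $\frac{51533190}{3329} \approx 15480.0$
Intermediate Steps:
$M{\left(T \right)} = 2 - T$
$g{\left(D \right)} = 55$ ($g{\left(D \right)} = 2 - -53 = 2 + 53 = 55$)
$\frac{g{\left(-97 \right)} + 1565}{M{\left(-32 \right)} + Y} - -15480 = \frac{55 + 1565}{\left(2 - -32\right) + 19940} - -15480 = \frac{1620}{\left(2 + 32\right) + 19940} + 15480 = \frac{1620}{34 + 19940} + 15480 = \frac{1620}{19974} + 15480 = 1620 \cdot \frac{1}{19974} + 15480 = \frac{270}{3329} + 15480 = \frac{51533190}{3329}$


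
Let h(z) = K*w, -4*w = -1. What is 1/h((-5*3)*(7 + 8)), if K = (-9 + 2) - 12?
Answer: -4/19 ≈ -0.21053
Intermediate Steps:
w = ¼ (w = -¼*(-1) = ¼ ≈ 0.25000)
K = -19 (K = -7 - 12 = -19)
h(z) = -19/4 (h(z) = -19*¼ = -19/4)
1/h((-5*3)*(7 + 8)) = 1/(-19/4) = -4/19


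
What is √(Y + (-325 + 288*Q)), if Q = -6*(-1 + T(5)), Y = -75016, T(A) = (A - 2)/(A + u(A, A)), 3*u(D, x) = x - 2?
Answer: I*√74477 ≈ 272.9*I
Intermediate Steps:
u(D, x) = -⅔ + x/3 (u(D, x) = (x - 2)/3 = (-2 + x)/3 = -⅔ + x/3)
T(A) = (-2 + A)/(-⅔ + 4*A/3) (T(A) = (A - 2)/(A + (-⅔ + A/3)) = (-2 + A)/(-⅔ + 4*A/3))
Q = 3 (Q = -6*(-1 + 3*(-2 + 5)/(2*(-1 + 2*5))) = -6*(-1 + (3/2)*3/(-1 + 10)) = -6*(-1 + (3/2)*3/9) = -6*(-1 + (3/2)*(⅑)*3) = -6*(-1 + ½) = -6*(-½) = 3)
√(Y + (-325 + 288*Q)) = √(-75016 + (-325 + 288*3)) = √(-75016 + (-325 + 864)) = √(-75016 + 539) = √(-74477) = I*√74477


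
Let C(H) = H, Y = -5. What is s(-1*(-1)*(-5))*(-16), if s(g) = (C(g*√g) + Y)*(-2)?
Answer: -160 - 160*I*√5 ≈ -160.0 - 357.77*I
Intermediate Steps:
s(g) = 10 - 2*g^(3/2) (s(g) = (g*√g - 5)*(-2) = (g^(3/2) - 5)*(-2) = (-5 + g^(3/2))*(-2) = 10 - 2*g^(3/2))
s(-1*(-1)*(-5))*(-16) = (10 - 2*(-5*I*√5))*(-16) = (10 - (-10)*I*√5)*(-16) = (10 + 10*I*√5)*(-16) = -160 - 160*I*√5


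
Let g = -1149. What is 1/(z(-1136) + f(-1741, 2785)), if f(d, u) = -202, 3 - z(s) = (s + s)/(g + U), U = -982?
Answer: -2131/426341 ≈ -0.0049983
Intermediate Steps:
z(s) = 3 + 2*s/2131 (z(s) = 3 - (s + s)/(-1149 - 982) = 3 - 2*s/(-2131) = 3 - 2*s*(-1)/2131 = 3 - (-2)*s/2131 = 3 + 2*s/2131)
1/(z(-1136) + f(-1741, 2785)) = 1/((3 + (2/2131)*(-1136)) - 202) = 1/((3 - 2272/2131) - 202) = 1/(4121/2131 - 202) = 1/(-426341/2131) = -2131/426341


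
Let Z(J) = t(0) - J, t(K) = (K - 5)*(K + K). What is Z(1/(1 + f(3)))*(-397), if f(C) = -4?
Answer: -397/3 ≈ -132.33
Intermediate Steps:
t(K) = 2*K*(-5 + K) (t(K) = (-5 + K)*(2*K) = 2*K*(-5 + K))
Z(J) = -J (Z(J) = 2*0*(-5 + 0) - J = 2*0*(-5) - J = 0 - J = -J)
Z(1/(1 + f(3)))*(-397) = -1/(1 - 4)*(-397) = -1/(-3)*(-397) = -1*(-⅓)*(-397) = (⅓)*(-397) = -397/3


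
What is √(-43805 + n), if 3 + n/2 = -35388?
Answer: 11*I*√947 ≈ 338.51*I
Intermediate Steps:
n = -70782 (n = -6 + 2*(-35388) = -6 - 70776 = -70782)
√(-43805 + n) = √(-43805 - 70782) = √(-114587) = 11*I*√947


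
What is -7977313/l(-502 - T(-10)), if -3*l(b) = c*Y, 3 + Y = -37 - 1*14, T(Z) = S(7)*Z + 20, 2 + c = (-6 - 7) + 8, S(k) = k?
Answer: 7977313/126 ≈ 63312.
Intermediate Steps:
c = -7 (c = -2 + ((-6 - 7) + 8) = -2 + (-13 + 8) = -2 - 5 = -7)
T(Z) = 20 + 7*Z (T(Z) = 7*Z + 20 = 20 + 7*Z)
Y = -54 (Y = -3 + (-37 - 1*14) = -3 + (-37 - 14) = -3 - 51 = -54)
l(b) = -126 (l(b) = -(-7)*(-54)/3 = -⅓*378 = -126)
-7977313/l(-502 - T(-10)) = -7977313/(-126) = -7977313*(-1/126) = 7977313/126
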